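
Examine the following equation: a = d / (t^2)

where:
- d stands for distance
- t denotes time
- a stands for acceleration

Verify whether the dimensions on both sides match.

Yes

d (distance) has dimensions [L].
t (time) has dimensions [T].
a (acceleration) has dimensions [L T^-2].

Left side: [L T^-2]
Right side: [L T^-2]

Both sides have the same dimensions, so the equation is dimensionally consistent.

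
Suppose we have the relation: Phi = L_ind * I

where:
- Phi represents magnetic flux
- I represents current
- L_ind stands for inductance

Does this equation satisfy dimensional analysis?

Yes

Phi (magnetic flux) has dimensions [I^-1 L^2 M T^-2].
I (current) has dimensions [I].
L_ind (inductance) has dimensions [I^-2 L^2 M T^-2].

Left side: [I^-1 L^2 M T^-2]
Right side: [I^-1 L^2 M T^-2]

Both sides have the same dimensions, so the equation is dimensionally consistent.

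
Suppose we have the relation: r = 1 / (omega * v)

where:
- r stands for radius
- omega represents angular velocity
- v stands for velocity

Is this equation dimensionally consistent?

No

r (radius) has dimensions [L].
omega (angular velocity) has dimensions [T^-1].
v (velocity) has dimensions [L T^-1].

Left side: [L]
Right side: [L^-1 T^2]

The two sides have different dimensions, so the equation is NOT dimensionally consistent.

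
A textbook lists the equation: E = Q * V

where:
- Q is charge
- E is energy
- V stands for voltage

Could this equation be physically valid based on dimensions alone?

Yes

Q (charge) has dimensions [I T].
E (energy) has dimensions [L^2 M T^-2].
V (voltage) has dimensions [I^-1 L^2 M T^-3].

Left side: [L^2 M T^-2]
Right side: [L^2 M T^-2]

Both sides have the same dimensions, so the equation is dimensionally consistent.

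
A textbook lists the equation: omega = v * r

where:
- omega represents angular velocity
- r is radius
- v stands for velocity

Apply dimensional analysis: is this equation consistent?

No

omega (angular velocity) has dimensions [T^-1].
r (radius) has dimensions [L].
v (velocity) has dimensions [L T^-1].

Left side: [T^-1]
Right side: [L^2 T^-1]

The two sides have different dimensions, so the equation is NOT dimensionally consistent.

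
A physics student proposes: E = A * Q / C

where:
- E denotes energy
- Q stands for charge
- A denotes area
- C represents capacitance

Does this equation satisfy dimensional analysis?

No

E (energy) has dimensions [L^2 M T^-2].
Q (charge) has dimensions [I T].
A (area) has dimensions [L^2].
C (capacitance) has dimensions [I^2 L^-2 M^-1 T^4].

Left side: [L^2 M T^-2]
Right side: [I^-1 L^4 M T^-3]

The two sides have different dimensions, so the equation is NOT dimensionally consistent.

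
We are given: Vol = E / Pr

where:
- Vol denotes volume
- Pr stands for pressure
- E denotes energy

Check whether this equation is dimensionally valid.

Yes

Vol (volume) has dimensions [L^3].
Pr (pressure) has dimensions [L^-1 M T^-2].
E (energy) has dimensions [L^2 M T^-2].

Left side: [L^3]
Right side: [L^3]

Both sides have the same dimensions, so the equation is dimensionally consistent.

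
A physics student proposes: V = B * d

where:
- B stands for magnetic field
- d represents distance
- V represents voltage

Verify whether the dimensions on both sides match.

No

B (magnetic field) has dimensions [I^-1 M T^-2].
d (distance) has dimensions [L].
V (voltage) has dimensions [I^-1 L^2 M T^-3].

Left side: [I^-1 L^2 M T^-3]
Right side: [I^-1 L M T^-2]

The two sides have different dimensions, so the equation is NOT dimensionally consistent.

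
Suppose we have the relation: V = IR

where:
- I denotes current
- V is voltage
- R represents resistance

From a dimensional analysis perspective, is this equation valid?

Yes

I (current) has dimensions [I].
V (voltage) has dimensions [I^-1 L^2 M T^-3].
R (resistance) has dimensions [I^-2 L^2 M T^-3].

Left side: [I^-1 L^2 M T^-3]
Right side: [I^-1 L^2 M T^-3]

Both sides have the same dimensions, so the equation is dimensionally consistent.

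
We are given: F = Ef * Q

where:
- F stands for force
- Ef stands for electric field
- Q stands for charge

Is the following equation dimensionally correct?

Yes

F (force) has dimensions [L M T^-2].
Ef (electric field) has dimensions [I^-1 L M T^-3].
Q (charge) has dimensions [I T].

Left side: [L M T^-2]
Right side: [L M T^-2]

Both sides have the same dimensions, so the equation is dimensionally consistent.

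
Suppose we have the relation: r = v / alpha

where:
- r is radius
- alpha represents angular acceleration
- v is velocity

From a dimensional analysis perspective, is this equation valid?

No

r (radius) has dimensions [L].
alpha (angular acceleration) has dimensions [T^-2].
v (velocity) has dimensions [L T^-1].

Left side: [L]
Right side: [L T]

The two sides have different dimensions, so the equation is NOT dimensionally consistent.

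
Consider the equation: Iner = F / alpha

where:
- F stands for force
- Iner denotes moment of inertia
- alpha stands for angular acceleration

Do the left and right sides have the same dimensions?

No

F (force) has dimensions [L M T^-2].
Iner (moment of inertia) has dimensions [L^2 M].
alpha (angular acceleration) has dimensions [T^-2].

Left side: [L^2 M]
Right side: [L M]

The two sides have different dimensions, so the equation is NOT dimensionally consistent.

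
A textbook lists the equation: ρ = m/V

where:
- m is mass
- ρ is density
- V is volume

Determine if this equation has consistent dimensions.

Yes

m (mass) has dimensions [M].
ρ (density) has dimensions [L^-3 M].
V (volume) has dimensions [L^3].

Left side: [L^-3 M]
Right side: [L^-3 M]

Both sides have the same dimensions, so the equation is dimensionally consistent.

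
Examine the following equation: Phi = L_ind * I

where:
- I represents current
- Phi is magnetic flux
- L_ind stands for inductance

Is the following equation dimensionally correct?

Yes

I (current) has dimensions [I].
Phi (magnetic flux) has dimensions [I^-1 L^2 M T^-2].
L_ind (inductance) has dimensions [I^-2 L^2 M T^-2].

Left side: [I^-1 L^2 M T^-2]
Right side: [I^-1 L^2 M T^-2]

Both sides have the same dimensions, so the equation is dimensionally consistent.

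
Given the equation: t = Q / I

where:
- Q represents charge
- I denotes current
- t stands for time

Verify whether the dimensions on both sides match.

Yes

Q (charge) has dimensions [I T].
I (current) has dimensions [I].
t (time) has dimensions [T].

Left side: [T]
Right side: [T]

Both sides have the same dimensions, so the equation is dimensionally consistent.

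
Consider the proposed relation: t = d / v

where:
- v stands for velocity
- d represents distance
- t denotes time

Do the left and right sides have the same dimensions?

Yes

v (velocity) has dimensions [L T^-1].
d (distance) has dimensions [L].
t (time) has dimensions [T].

Left side: [T]
Right side: [T]

Both sides have the same dimensions, so the equation is dimensionally consistent.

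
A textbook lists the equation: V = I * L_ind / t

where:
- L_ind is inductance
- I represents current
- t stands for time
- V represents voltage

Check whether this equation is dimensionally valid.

Yes

L_ind (inductance) has dimensions [I^-2 L^2 M T^-2].
I (current) has dimensions [I].
t (time) has dimensions [T].
V (voltage) has dimensions [I^-1 L^2 M T^-3].

Left side: [I^-1 L^2 M T^-3]
Right side: [I^-1 L^2 M T^-3]

Both sides have the same dimensions, so the equation is dimensionally consistent.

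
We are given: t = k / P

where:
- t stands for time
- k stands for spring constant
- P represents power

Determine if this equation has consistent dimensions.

No

t (time) has dimensions [T].
k (spring constant) has dimensions [M T^-2].
P (power) has dimensions [L^2 M T^-3].

Left side: [T]
Right side: [L^-2 T]

The two sides have different dimensions, so the equation is NOT dimensionally consistent.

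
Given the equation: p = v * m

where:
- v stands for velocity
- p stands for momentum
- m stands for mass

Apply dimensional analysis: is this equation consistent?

Yes

v (velocity) has dimensions [L T^-1].
p (momentum) has dimensions [L M T^-1].
m (mass) has dimensions [M].

Left side: [L M T^-1]
Right side: [L M T^-1]

Both sides have the same dimensions, so the equation is dimensionally consistent.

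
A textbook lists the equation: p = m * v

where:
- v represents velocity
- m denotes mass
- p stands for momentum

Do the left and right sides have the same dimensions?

Yes

v (velocity) has dimensions [L T^-1].
m (mass) has dimensions [M].
p (momentum) has dimensions [L M T^-1].

Left side: [L M T^-1]
Right side: [L M T^-1]

Both sides have the same dimensions, so the equation is dimensionally consistent.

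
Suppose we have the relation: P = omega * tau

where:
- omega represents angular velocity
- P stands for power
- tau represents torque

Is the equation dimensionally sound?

Yes

omega (angular velocity) has dimensions [T^-1].
P (power) has dimensions [L^2 M T^-3].
tau (torque) has dimensions [L^2 M T^-2].

Left side: [L^2 M T^-3]
Right side: [L^2 M T^-3]

Both sides have the same dimensions, so the equation is dimensionally consistent.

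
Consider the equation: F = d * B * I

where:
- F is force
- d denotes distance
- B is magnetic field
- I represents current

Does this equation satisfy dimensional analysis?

Yes

F (force) has dimensions [L M T^-2].
d (distance) has dimensions [L].
B (magnetic field) has dimensions [I^-1 M T^-2].
I (current) has dimensions [I].

Left side: [L M T^-2]
Right side: [L M T^-2]

Both sides have the same dimensions, so the equation is dimensionally consistent.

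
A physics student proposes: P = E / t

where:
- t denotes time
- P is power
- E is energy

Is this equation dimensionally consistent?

Yes

t (time) has dimensions [T].
P (power) has dimensions [L^2 M T^-3].
E (energy) has dimensions [L^2 M T^-2].

Left side: [L^2 M T^-3]
Right side: [L^2 M T^-3]

Both sides have the same dimensions, so the equation is dimensionally consistent.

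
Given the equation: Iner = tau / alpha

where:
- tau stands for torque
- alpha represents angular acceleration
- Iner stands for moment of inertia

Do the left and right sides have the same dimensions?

Yes

tau (torque) has dimensions [L^2 M T^-2].
alpha (angular acceleration) has dimensions [T^-2].
Iner (moment of inertia) has dimensions [L^2 M].

Left side: [L^2 M]
Right side: [L^2 M]

Both sides have the same dimensions, so the equation is dimensionally consistent.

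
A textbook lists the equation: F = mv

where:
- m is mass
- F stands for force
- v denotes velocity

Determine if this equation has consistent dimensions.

No

m (mass) has dimensions [M].
F (force) has dimensions [L M T^-2].
v (velocity) has dimensions [L T^-1].

Left side: [L M T^-2]
Right side: [L M T^-1]

The two sides have different dimensions, so the equation is NOT dimensionally consistent.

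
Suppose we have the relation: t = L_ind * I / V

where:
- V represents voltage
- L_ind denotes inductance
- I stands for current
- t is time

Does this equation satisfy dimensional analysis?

Yes

V (voltage) has dimensions [I^-1 L^2 M T^-3].
L_ind (inductance) has dimensions [I^-2 L^2 M T^-2].
I (current) has dimensions [I].
t (time) has dimensions [T].

Left side: [T]
Right side: [T]

Both sides have the same dimensions, so the equation is dimensionally consistent.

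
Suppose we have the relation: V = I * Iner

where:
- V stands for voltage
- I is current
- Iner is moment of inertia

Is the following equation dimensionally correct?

No

V (voltage) has dimensions [I^-1 L^2 M T^-3].
I (current) has dimensions [I].
Iner (moment of inertia) has dimensions [L^2 M].

Left side: [I^-1 L^2 M T^-3]
Right side: [I L^2 M]

The two sides have different dimensions, so the equation is NOT dimensionally consistent.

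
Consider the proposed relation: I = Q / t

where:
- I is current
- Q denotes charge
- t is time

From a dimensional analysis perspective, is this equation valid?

Yes

I (current) has dimensions [I].
Q (charge) has dimensions [I T].
t (time) has dimensions [T].

Left side: [I]
Right side: [I]

Both sides have the same dimensions, so the equation is dimensionally consistent.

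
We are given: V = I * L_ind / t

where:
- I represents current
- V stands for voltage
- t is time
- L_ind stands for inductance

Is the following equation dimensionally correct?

Yes

I (current) has dimensions [I].
V (voltage) has dimensions [I^-1 L^2 M T^-3].
t (time) has dimensions [T].
L_ind (inductance) has dimensions [I^-2 L^2 M T^-2].

Left side: [I^-1 L^2 M T^-3]
Right side: [I^-1 L^2 M T^-3]

Both sides have the same dimensions, so the equation is dimensionally consistent.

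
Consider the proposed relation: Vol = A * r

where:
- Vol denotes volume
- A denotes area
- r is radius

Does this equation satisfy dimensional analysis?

Yes

Vol (volume) has dimensions [L^3].
A (area) has dimensions [L^2].
r (radius) has dimensions [L].

Left side: [L^3]
Right side: [L^3]

Both sides have the same dimensions, so the equation is dimensionally consistent.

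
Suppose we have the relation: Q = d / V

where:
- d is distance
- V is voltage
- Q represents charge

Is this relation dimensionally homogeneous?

No

d (distance) has dimensions [L].
V (voltage) has dimensions [I^-1 L^2 M T^-3].
Q (charge) has dimensions [I T].

Left side: [I T]
Right side: [I L^-1 M^-1 T^3]

The two sides have different dimensions, so the equation is NOT dimensionally consistent.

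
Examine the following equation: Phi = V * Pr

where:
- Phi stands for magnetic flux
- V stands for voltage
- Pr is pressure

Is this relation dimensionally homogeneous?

No

Phi (magnetic flux) has dimensions [I^-1 L^2 M T^-2].
V (voltage) has dimensions [I^-1 L^2 M T^-3].
Pr (pressure) has dimensions [L^-1 M T^-2].

Left side: [I^-1 L^2 M T^-2]
Right side: [I^-1 L M^2 T^-5]

The two sides have different dimensions, so the equation is NOT dimensionally consistent.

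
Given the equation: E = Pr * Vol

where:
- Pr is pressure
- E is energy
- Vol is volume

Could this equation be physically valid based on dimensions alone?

Yes

Pr (pressure) has dimensions [L^-1 M T^-2].
E (energy) has dimensions [L^2 M T^-2].
Vol (volume) has dimensions [L^3].

Left side: [L^2 M T^-2]
Right side: [L^2 M T^-2]

Both sides have the same dimensions, so the equation is dimensionally consistent.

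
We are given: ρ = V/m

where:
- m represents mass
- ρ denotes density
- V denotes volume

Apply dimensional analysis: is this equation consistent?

No

m (mass) has dimensions [M].
ρ (density) has dimensions [L^-3 M].
V (volume) has dimensions [L^3].

Left side: [L^-3 M]
Right side: [L^3 M^-1]

The two sides have different dimensions, so the equation is NOT dimensionally consistent.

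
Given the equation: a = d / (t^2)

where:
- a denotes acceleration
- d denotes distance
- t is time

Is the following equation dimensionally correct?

Yes

a (acceleration) has dimensions [L T^-2].
d (distance) has dimensions [L].
t (time) has dimensions [T].

Left side: [L T^-2]
Right side: [L T^-2]

Both sides have the same dimensions, so the equation is dimensionally consistent.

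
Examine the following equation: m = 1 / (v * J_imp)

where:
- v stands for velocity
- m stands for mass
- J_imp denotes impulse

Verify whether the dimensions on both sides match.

No

v (velocity) has dimensions [L T^-1].
m (mass) has dimensions [M].
J_imp (impulse) has dimensions [L M T^-1].

Left side: [M]
Right side: [L^-2 M^-1 T^2]

The two sides have different dimensions, so the equation is NOT dimensionally consistent.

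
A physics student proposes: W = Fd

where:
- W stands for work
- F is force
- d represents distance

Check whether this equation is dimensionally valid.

Yes

W (work) has dimensions [L^2 M T^-2].
F (force) has dimensions [L M T^-2].
d (distance) has dimensions [L].

Left side: [L^2 M T^-2]
Right side: [L^2 M T^-2]

Both sides have the same dimensions, so the equation is dimensionally consistent.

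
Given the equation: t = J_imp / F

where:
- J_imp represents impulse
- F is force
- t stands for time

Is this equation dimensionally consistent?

Yes

J_imp (impulse) has dimensions [L M T^-1].
F (force) has dimensions [L M T^-2].
t (time) has dimensions [T].

Left side: [T]
Right side: [T]

Both sides have the same dimensions, so the equation is dimensionally consistent.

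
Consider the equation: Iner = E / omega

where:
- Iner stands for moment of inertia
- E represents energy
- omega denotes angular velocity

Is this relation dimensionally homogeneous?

No

Iner (moment of inertia) has dimensions [L^2 M].
E (energy) has dimensions [L^2 M T^-2].
omega (angular velocity) has dimensions [T^-1].

Left side: [L^2 M]
Right side: [L^2 M T^-1]

The two sides have different dimensions, so the equation is NOT dimensionally consistent.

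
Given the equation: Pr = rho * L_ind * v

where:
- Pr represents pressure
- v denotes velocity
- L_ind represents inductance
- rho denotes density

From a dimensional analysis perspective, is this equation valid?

No

Pr (pressure) has dimensions [L^-1 M T^-2].
v (velocity) has dimensions [L T^-1].
L_ind (inductance) has dimensions [I^-2 L^2 M T^-2].
rho (density) has dimensions [L^-3 M].

Left side: [L^-1 M T^-2]
Right side: [I^-2 M^2 T^-3]

The two sides have different dimensions, so the equation is NOT dimensionally consistent.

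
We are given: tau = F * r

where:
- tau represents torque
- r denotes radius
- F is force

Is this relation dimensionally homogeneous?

Yes

tau (torque) has dimensions [L^2 M T^-2].
r (radius) has dimensions [L].
F (force) has dimensions [L M T^-2].

Left side: [L^2 M T^-2]
Right side: [L^2 M T^-2]

Both sides have the same dimensions, so the equation is dimensionally consistent.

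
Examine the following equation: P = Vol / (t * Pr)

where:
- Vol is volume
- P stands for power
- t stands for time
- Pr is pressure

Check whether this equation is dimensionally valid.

No

Vol (volume) has dimensions [L^3].
P (power) has dimensions [L^2 M T^-3].
t (time) has dimensions [T].
Pr (pressure) has dimensions [L^-1 M T^-2].

Left side: [L^2 M T^-3]
Right side: [L^4 M^-1 T]

The two sides have different dimensions, so the equation is NOT dimensionally consistent.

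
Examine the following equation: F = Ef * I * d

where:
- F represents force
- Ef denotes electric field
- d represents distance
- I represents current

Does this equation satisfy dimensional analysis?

No

F (force) has dimensions [L M T^-2].
Ef (electric field) has dimensions [I^-1 L M T^-3].
d (distance) has dimensions [L].
I (current) has dimensions [I].

Left side: [L M T^-2]
Right side: [L^2 M T^-3]

The two sides have different dimensions, so the equation is NOT dimensionally consistent.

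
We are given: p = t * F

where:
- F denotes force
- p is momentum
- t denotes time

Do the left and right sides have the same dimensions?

Yes

F (force) has dimensions [L M T^-2].
p (momentum) has dimensions [L M T^-1].
t (time) has dimensions [T].

Left side: [L M T^-1]
Right side: [L M T^-1]

Both sides have the same dimensions, so the equation is dimensionally consistent.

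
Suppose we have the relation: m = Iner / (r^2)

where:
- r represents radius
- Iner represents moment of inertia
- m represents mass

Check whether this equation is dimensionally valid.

Yes

r (radius) has dimensions [L].
Iner (moment of inertia) has dimensions [L^2 M].
m (mass) has dimensions [M].

Left side: [M]
Right side: [M]

Both sides have the same dimensions, so the equation is dimensionally consistent.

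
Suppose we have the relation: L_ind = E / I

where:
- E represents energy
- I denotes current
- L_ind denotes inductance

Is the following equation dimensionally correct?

No

E (energy) has dimensions [L^2 M T^-2].
I (current) has dimensions [I].
L_ind (inductance) has dimensions [I^-2 L^2 M T^-2].

Left side: [I^-2 L^2 M T^-2]
Right side: [I^-1 L^2 M T^-2]

The two sides have different dimensions, so the equation is NOT dimensionally consistent.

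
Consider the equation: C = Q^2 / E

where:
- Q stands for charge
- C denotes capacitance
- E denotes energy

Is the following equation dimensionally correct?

Yes

Q (charge) has dimensions [I T].
C (capacitance) has dimensions [I^2 L^-2 M^-1 T^4].
E (energy) has dimensions [L^2 M T^-2].

Left side: [I^2 L^-2 M^-1 T^4]
Right side: [I^2 L^-2 M^-1 T^4]

Both sides have the same dimensions, so the equation is dimensionally consistent.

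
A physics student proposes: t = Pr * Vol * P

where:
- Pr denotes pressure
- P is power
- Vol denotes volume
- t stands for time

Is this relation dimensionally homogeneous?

No

Pr (pressure) has dimensions [L^-1 M T^-2].
P (power) has dimensions [L^2 M T^-3].
Vol (volume) has dimensions [L^3].
t (time) has dimensions [T].

Left side: [T]
Right side: [L^4 M^2 T^-5]

The two sides have different dimensions, so the equation is NOT dimensionally consistent.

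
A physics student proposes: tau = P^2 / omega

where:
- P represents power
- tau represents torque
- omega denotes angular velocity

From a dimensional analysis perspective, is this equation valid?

No

P (power) has dimensions [L^2 M T^-3].
tau (torque) has dimensions [L^2 M T^-2].
omega (angular velocity) has dimensions [T^-1].

Left side: [L^2 M T^-2]
Right side: [L^4 M^2 T^-5]

The two sides have different dimensions, so the equation is NOT dimensionally consistent.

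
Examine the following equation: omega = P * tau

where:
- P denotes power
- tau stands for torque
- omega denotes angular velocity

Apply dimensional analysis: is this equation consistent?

No

P (power) has dimensions [L^2 M T^-3].
tau (torque) has dimensions [L^2 M T^-2].
omega (angular velocity) has dimensions [T^-1].

Left side: [T^-1]
Right side: [L^4 M^2 T^-5]

The two sides have different dimensions, so the equation is NOT dimensionally consistent.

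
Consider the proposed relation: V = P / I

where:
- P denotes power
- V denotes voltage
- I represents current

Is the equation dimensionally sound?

Yes

P (power) has dimensions [L^2 M T^-3].
V (voltage) has dimensions [I^-1 L^2 M T^-3].
I (current) has dimensions [I].

Left side: [I^-1 L^2 M T^-3]
Right side: [I^-1 L^2 M T^-3]

Both sides have the same dimensions, so the equation is dimensionally consistent.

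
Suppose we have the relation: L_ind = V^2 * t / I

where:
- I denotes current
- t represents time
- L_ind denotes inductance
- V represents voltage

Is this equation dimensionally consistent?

No

I (current) has dimensions [I].
t (time) has dimensions [T].
L_ind (inductance) has dimensions [I^-2 L^2 M T^-2].
V (voltage) has dimensions [I^-1 L^2 M T^-3].

Left side: [I^-2 L^2 M T^-2]
Right side: [I^-3 L^4 M^2 T^-5]

The two sides have different dimensions, so the equation is NOT dimensionally consistent.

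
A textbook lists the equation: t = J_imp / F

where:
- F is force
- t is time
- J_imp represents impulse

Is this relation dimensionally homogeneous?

Yes

F (force) has dimensions [L M T^-2].
t (time) has dimensions [T].
J_imp (impulse) has dimensions [L M T^-1].

Left side: [T]
Right side: [T]

Both sides have the same dimensions, so the equation is dimensionally consistent.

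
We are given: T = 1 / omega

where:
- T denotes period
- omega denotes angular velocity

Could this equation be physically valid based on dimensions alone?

Yes

T (period) has dimensions [T].
omega (angular velocity) has dimensions [T^-1].

Left side: [T]
Right side: [T]

Both sides have the same dimensions, so the equation is dimensionally consistent.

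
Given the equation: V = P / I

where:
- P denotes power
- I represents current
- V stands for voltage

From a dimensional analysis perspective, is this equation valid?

Yes

P (power) has dimensions [L^2 M T^-3].
I (current) has dimensions [I].
V (voltage) has dimensions [I^-1 L^2 M T^-3].

Left side: [I^-1 L^2 M T^-3]
Right side: [I^-1 L^2 M T^-3]

Both sides have the same dimensions, so the equation is dimensionally consistent.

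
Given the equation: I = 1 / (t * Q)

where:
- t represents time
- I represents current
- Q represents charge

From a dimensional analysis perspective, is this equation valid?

No

t (time) has dimensions [T].
I (current) has dimensions [I].
Q (charge) has dimensions [I T].

Left side: [I]
Right side: [I^-1 T^-2]

The two sides have different dimensions, so the equation is NOT dimensionally consistent.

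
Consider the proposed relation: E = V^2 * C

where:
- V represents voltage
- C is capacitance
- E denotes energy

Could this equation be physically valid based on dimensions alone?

Yes

V (voltage) has dimensions [I^-1 L^2 M T^-3].
C (capacitance) has dimensions [I^2 L^-2 M^-1 T^4].
E (energy) has dimensions [L^2 M T^-2].

Left side: [L^2 M T^-2]
Right side: [L^2 M T^-2]

Both sides have the same dimensions, so the equation is dimensionally consistent.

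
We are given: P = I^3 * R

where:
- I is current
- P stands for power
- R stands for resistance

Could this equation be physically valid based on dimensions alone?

No

I (current) has dimensions [I].
P (power) has dimensions [L^2 M T^-3].
R (resistance) has dimensions [I^-2 L^2 M T^-3].

Left side: [L^2 M T^-3]
Right side: [I L^2 M T^-3]

The two sides have different dimensions, so the equation is NOT dimensionally consistent.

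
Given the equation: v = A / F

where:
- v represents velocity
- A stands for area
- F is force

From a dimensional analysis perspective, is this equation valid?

No

v (velocity) has dimensions [L T^-1].
A (area) has dimensions [L^2].
F (force) has dimensions [L M T^-2].

Left side: [L T^-1]
Right side: [L M^-1 T^2]

The two sides have different dimensions, so the equation is NOT dimensionally consistent.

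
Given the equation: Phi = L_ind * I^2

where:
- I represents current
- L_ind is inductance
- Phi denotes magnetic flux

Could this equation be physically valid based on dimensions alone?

No

I (current) has dimensions [I].
L_ind (inductance) has dimensions [I^-2 L^2 M T^-2].
Phi (magnetic flux) has dimensions [I^-1 L^2 M T^-2].

Left side: [I^-1 L^2 M T^-2]
Right side: [L^2 M T^-2]

The two sides have different dimensions, so the equation is NOT dimensionally consistent.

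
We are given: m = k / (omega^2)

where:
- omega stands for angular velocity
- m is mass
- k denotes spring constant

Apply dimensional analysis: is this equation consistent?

Yes

omega (angular velocity) has dimensions [T^-1].
m (mass) has dimensions [M].
k (spring constant) has dimensions [M T^-2].

Left side: [M]
Right side: [M]

Both sides have the same dimensions, so the equation is dimensionally consistent.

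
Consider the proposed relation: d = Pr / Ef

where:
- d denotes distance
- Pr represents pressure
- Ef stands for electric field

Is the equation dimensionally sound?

No

d (distance) has dimensions [L].
Pr (pressure) has dimensions [L^-1 M T^-2].
Ef (electric field) has dimensions [I^-1 L M T^-3].

Left side: [L]
Right side: [I L^-2 T]

The two sides have different dimensions, so the equation is NOT dimensionally consistent.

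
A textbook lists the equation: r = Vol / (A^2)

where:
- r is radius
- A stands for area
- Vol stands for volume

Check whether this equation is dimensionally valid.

No

r (radius) has dimensions [L].
A (area) has dimensions [L^2].
Vol (volume) has dimensions [L^3].

Left side: [L]
Right side: [L^-1]

The two sides have different dimensions, so the equation is NOT dimensionally consistent.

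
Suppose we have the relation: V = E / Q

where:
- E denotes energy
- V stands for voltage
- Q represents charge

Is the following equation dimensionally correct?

Yes

E (energy) has dimensions [L^2 M T^-2].
V (voltage) has dimensions [I^-1 L^2 M T^-3].
Q (charge) has dimensions [I T].

Left side: [I^-1 L^2 M T^-3]
Right side: [I^-1 L^2 M T^-3]

Both sides have the same dimensions, so the equation is dimensionally consistent.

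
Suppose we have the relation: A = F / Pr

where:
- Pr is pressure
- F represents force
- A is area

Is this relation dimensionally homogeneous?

Yes

Pr (pressure) has dimensions [L^-1 M T^-2].
F (force) has dimensions [L M T^-2].
A (area) has dimensions [L^2].

Left side: [L^2]
Right side: [L^2]

Both sides have the same dimensions, so the equation is dimensionally consistent.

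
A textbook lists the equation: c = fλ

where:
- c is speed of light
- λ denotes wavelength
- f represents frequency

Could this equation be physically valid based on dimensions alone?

Yes

c (speed of light) has dimensions [L T^-1].
λ (wavelength) has dimensions [L].
f (frequency) has dimensions [T^-1].

Left side: [L T^-1]
Right side: [L T^-1]

Both sides have the same dimensions, so the equation is dimensionally consistent.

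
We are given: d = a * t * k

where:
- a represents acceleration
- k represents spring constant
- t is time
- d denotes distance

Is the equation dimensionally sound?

No

a (acceleration) has dimensions [L T^-2].
k (spring constant) has dimensions [M T^-2].
t (time) has dimensions [T].
d (distance) has dimensions [L].

Left side: [L]
Right side: [L M T^-3]

The two sides have different dimensions, so the equation is NOT dimensionally consistent.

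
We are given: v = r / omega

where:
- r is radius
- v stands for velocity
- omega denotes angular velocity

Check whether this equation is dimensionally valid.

No

r (radius) has dimensions [L].
v (velocity) has dimensions [L T^-1].
omega (angular velocity) has dimensions [T^-1].

Left side: [L T^-1]
Right side: [L T]

The two sides have different dimensions, so the equation is NOT dimensionally consistent.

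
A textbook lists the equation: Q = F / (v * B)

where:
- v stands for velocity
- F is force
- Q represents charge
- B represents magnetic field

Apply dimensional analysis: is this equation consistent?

Yes

v (velocity) has dimensions [L T^-1].
F (force) has dimensions [L M T^-2].
Q (charge) has dimensions [I T].
B (magnetic field) has dimensions [I^-1 M T^-2].

Left side: [I T]
Right side: [I T]

Both sides have the same dimensions, so the equation is dimensionally consistent.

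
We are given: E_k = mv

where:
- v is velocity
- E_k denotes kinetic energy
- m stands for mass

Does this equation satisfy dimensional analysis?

No

v (velocity) has dimensions [L T^-1].
E_k (kinetic energy) has dimensions [L^2 M T^-2].
m (mass) has dimensions [M].

Left side: [L^2 M T^-2]
Right side: [L M T^-1]

The two sides have different dimensions, so the equation is NOT dimensionally consistent.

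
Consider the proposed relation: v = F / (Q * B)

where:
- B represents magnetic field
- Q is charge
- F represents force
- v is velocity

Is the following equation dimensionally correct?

Yes

B (magnetic field) has dimensions [I^-1 M T^-2].
Q (charge) has dimensions [I T].
F (force) has dimensions [L M T^-2].
v (velocity) has dimensions [L T^-1].

Left side: [L T^-1]
Right side: [L T^-1]

Both sides have the same dimensions, so the equation is dimensionally consistent.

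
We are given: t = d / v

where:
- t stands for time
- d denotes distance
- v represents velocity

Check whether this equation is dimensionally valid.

Yes

t (time) has dimensions [T].
d (distance) has dimensions [L].
v (velocity) has dimensions [L T^-1].

Left side: [T]
Right side: [T]

Both sides have the same dimensions, so the equation is dimensionally consistent.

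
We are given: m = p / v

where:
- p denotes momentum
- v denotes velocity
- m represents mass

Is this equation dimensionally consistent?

Yes

p (momentum) has dimensions [L M T^-1].
v (velocity) has dimensions [L T^-1].
m (mass) has dimensions [M].

Left side: [M]
Right side: [M]

Both sides have the same dimensions, so the equation is dimensionally consistent.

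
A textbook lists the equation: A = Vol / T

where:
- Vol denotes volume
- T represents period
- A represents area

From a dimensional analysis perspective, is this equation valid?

No

Vol (volume) has dimensions [L^3].
T (period) has dimensions [T].
A (area) has dimensions [L^2].

Left side: [L^2]
Right side: [L^3 T^-1]

The two sides have different dimensions, so the equation is NOT dimensionally consistent.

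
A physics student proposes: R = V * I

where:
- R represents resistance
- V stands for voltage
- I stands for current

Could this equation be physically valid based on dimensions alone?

No

R (resistance) has dimensions [I^-2 L^2 M T^-3].
V (voltage) has dimensions [I^-1 L^2 M T^-3].
I (current) has dimensions [I].

Left side: [I^-2 L^2 M T^-3]
Right side: [L^2 M T^-3]

The two sides have different dimensions, so the equation is NOT dimensionally consistent.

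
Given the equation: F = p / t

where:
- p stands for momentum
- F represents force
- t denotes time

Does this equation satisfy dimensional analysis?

Yes

p (momentum) has dimensions [L M T^-1].
F (force) has dimensions [L M T^-2].
t (time) has dimensions [T].

Left side: [L M T^-2]
Right side: [L M T^-2]

Both sides have the same dimensions, so the equation is dimensionally consistent.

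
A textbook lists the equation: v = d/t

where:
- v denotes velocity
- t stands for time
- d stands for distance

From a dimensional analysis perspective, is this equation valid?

Yes

v (velocity) has dimensions [L T^-1].
t (time) has dimensions [T].
d (distance) has dimensions [L].

Left side: [L T^-1]
Right side: [L T^-1]

Both sides have the same dimensions, so the equation is dimensionally consistent.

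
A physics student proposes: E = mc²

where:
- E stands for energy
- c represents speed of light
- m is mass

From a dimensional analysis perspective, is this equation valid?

Yes

E (energy) has dimensions [L^2 M T^-2].
c (speed of light) has dimensions [L T^-1].
m (mass) has dimensions [M].

Left side: [L^2 M T^-2]
Right side: [L^2 M T^-2]

Both sides have the same dimensions, so the equation is dimensionally consistent.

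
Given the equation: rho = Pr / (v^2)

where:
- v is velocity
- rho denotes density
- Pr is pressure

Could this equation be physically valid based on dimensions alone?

Yes

v (velocity) has dimensions [L T^-1].
rho (density) has dimensions [L^-3 M].
Pr (pressure) has dimensions [L^-1 M T^-2].

Left side: [L^-3 M]
Right side: [L^-3 M]

Both sides have the same dimensions, so the equation is dimensionally consistent.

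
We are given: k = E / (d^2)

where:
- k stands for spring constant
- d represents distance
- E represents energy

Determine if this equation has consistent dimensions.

Yes

k (spring constant) has dimensions [M T^-2].
d (distance) has dimensions [L].
E (energy) has dimensions [L^2 M T^-2].

Left side: [M T^-2]
Right side: [M T^-2]

Both sides have the same dimensions, so the equation is dimensionally consistent.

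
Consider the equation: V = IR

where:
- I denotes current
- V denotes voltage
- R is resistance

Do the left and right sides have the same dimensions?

Yes

I (current) has dimensions [I].
V (voltage) has dimensions [I^-1 L^2 M T^-3].
R (resistance) has dimensions [I^-2 L^2 M T^-3].

Left side: [I^-1 L^2 M T^-3]
Right side: [I^-1 L^2 M T^-3]

Both sides have the same dimensions, so the equation is dimensionally consistent.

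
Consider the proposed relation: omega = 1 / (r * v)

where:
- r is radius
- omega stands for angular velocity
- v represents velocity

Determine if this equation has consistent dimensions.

No

r (radius) has dimensions [L].
omega (angular velocity) has dimensions [T^-1].
v (velocity) has dimensions [L T^-1].

Left side: [T^-1]
Right side: [L^-2 T]

The two sides have different dimensions, so the equation is NOT dimensionally consistent.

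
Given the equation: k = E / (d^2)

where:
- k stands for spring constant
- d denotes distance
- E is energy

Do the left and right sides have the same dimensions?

Yes

k (spring constant) has dimensions [M T^-2].
d (distance) has dimensions [L].
E (energy) has dimensions [L^2 M T^-2].

Left side: [M T^-2]
Right side: [M T^-2]

Both sides have the same dimensions, so the equation is dimensionally consistent.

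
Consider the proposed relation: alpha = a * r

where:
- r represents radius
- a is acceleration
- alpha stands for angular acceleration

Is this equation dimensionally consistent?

No

r (radius) has dimensions [L].
a (acceleration) has dimensions [L T^-2].
alpha (angular acceleration) has dimensions [T^-2].

Left side: [T^-2]
Right side: [L^2 T^-2]

The two sides have different dimensions, so the equation is NOT dimensionally consistent.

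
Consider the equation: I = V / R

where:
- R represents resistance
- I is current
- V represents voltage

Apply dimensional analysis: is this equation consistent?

Yes

R (resistance) has dimensions [I^-2 L^2 M T^-3].
I (current) has dimensions [I].
V (voltage) has dimensions [I^-1 L^2 M T^-3].

Left side: [I]
Right side: [I]

Both sides have the same dimensions, so the equation is dimensionally consistent.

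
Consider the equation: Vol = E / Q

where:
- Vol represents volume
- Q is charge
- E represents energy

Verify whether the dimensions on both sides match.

No

Vol (volume) has dimensions [L^3].
Q (charge) has dimensions [I T].
E (energy) has dimensions [L^2 M T^-2].

Left side: [L^3]
Right side: [I^-1 L^2 M T^-3]

The two sides have different dimensions, so the equation is NOT dimensionally consistent.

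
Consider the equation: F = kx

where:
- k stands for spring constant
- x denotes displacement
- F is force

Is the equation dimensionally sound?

Yes

k (spring constant) has dimensions [M T^-2].
x (displacement) has dimensions [L].
F (force) has dimensions [L M T^-2].

Left side: [L M T^-2]
Right side: [L M T^-2]

Both sides have the same dimensions, so the equation is dimensionally consistent.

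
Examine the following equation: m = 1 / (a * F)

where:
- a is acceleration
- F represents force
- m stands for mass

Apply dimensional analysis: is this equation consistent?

No

a (acceleration) has dimensions [L T^-2].
F (force) has dimensions [L M T^-2].
m (mass) has dimensions [M].

Left side: [M]
Right side: [L^-2 M^-1 T^4]

The two sides have different dimensions, so the equation is NOT dimensionally consistent.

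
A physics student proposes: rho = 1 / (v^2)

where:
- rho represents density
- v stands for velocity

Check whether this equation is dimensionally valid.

No

rho (density) has dimensions [L^-3 M].
v (velocity) has dimensions [L T^-1].

Left side: [L^-3 M]
Right side: [L^-2 T^2]

The two sides have different dimensions, so the equation is NOT dimensionally consistent.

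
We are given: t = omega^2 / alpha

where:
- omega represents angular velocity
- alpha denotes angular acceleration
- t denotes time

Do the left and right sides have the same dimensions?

No

omega (angular velocity) has dimensions [T^-1].
alpha (angular acceleration) has dimensions [T^-2].
t (time) has dimensions [T].

Left side: [T]
Right side: [dimensionless]

The two sides have different dimensions, so the equation is NOT dimensionally consistent.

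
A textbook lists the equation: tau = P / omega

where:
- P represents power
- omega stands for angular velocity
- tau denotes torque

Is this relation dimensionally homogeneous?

Yes

P (power) has dimensions [L^2 M T^-3].
omega (angular velocity) has dimensions [T^-1].
tau (torque) has dimensions [L^2 M T^-2].

Left side: [L^2 M T^-2]
Right side: [L^2 M T^-2]

Both sides have the same dimensions, so the equation is dimensionally consistent.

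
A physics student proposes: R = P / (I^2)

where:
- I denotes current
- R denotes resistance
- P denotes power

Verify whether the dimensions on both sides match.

Yes

I (current) has dimensions [I].
R (resistance) has dimensions [I^-2 L^2 M T^-3].
P (power) has dimensions [L^2 M T^-3].

Left side: [I^-2 L^2 M T^-3]
Right side: [I^-2 L^2 M T^-3]

Both sides have the same dimensions, so the equation is dimensionally consistent.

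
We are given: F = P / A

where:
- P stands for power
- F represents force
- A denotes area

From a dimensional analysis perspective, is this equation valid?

No

P (power) has dimensions [L^2 M T^-3].
F (force) has dimensions [L M T^-2].
A (area) has dimensions [L^2].

Left side: [L M T^-2]
Right side: [M T^-3]

The two sides have different dimensions, so the equation is NOT dimensionally consistent.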